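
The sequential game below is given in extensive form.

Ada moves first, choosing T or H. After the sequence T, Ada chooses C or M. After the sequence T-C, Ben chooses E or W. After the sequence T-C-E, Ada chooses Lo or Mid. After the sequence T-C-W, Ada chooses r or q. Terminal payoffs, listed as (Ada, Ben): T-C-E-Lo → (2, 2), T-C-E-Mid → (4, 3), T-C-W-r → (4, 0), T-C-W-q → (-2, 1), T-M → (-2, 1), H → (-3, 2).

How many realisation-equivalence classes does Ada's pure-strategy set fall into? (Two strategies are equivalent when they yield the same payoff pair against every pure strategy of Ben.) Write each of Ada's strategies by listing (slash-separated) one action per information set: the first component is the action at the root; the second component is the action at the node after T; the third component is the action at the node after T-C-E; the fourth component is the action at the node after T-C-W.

6

Ada has 16 pure strategies: T/C/Lo/r, T/C/Lo/q, T/C/Mid/r, T/C/Mid/q, T/M/Lo/r, T/M/Lo/q, T/M/Mid/r, T/M/Mid/q, H/C/Lo/r, H/C/Lo/q, H/C/Mid/r, H/C/Mid/q, H/M/Lo/r, H/M/Lo/q, H/M/Mid/r, H/M/Mid/q. Columns: E, W.
{T/C/Lo/r} → row (2,2) (4,0)
{T/C/Lo/q} → row (2,2) (-2,1)
{T/C/Mid/r} → row (4,3) (4,0)
{T/C/Mid/q} → row (4,3) (-2,1)
{T/M/Lo/r, T/M/Lo/q, T/M/Mid/r, T/M/Mid/q} → row (-2,1) (-2,1)
{H/C/Lo/r, H/C/Lo/q, H/C/Mid/r, H/C/Mid/q, H/M/Lo/r, H/M/Lo/q, H/M/Mid/r, H/M/Mid/q} → row (-3,2) (-3,2)
That's 6 distinct rows out of 16 strategies.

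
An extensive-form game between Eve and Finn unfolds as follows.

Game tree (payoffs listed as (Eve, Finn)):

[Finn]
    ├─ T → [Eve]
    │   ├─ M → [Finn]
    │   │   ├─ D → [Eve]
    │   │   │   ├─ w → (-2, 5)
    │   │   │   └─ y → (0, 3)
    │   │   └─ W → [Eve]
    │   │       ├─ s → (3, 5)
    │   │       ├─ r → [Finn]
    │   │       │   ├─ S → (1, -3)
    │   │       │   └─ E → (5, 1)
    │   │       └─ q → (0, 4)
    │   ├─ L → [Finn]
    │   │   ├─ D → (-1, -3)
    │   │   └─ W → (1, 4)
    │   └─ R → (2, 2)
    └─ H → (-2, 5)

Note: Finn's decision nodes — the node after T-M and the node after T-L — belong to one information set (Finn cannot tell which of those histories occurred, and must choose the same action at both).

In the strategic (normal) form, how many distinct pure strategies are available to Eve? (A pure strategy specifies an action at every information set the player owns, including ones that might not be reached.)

Eve owns the node after T with actions {M, L, R} — three choices.
Eve owns the node after T-M-D with actions {w, y} — two choices.
Eve owns the node after T-M-W with actions {s, r, q} — three choices.
A pure strategy fixes one action at each information set independently, so the count is the product 3 × 2 × 3 = 18.

18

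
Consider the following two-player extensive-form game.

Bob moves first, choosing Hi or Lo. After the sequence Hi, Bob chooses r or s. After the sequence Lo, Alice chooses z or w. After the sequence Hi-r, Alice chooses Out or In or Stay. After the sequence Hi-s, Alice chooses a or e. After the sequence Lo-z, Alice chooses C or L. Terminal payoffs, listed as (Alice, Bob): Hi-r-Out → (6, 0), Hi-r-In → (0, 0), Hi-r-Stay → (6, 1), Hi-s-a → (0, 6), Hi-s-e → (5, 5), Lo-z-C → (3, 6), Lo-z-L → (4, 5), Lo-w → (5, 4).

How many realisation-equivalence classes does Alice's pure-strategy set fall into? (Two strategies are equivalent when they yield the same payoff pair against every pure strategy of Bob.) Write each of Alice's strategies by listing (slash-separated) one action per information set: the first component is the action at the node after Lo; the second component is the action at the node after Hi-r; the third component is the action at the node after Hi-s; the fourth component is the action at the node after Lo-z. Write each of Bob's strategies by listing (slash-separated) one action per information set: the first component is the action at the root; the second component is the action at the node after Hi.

18

Alice has 24 pure strategies: z/Out/a/C, z/Out/a/L, z/Out/e/C, z/Out/e/L, z/In/a/C, z/In/a/L, z/In/e/C, z/In/e/L, z/Stay/a/C, z/Stay/a/L, z/Stay/e/C, z/Stay/e/L, w/Out/a/C, w/Out/a/L, w/Out/e/C, w/Out/e/L, w/In/a/C, w/In/a/L, w/In/e/C, w/In/e/L, w/Stay/a/C, w/Stay/a/L, w/Stay/e/C, w/Stay/e/L. Columns: Hi/r, Hi/s, Lo/r, Lo/s.
{z/Out/a/C} → row (6,0) (0,6) (3,6) (3,6)
{z/Out/a/L} → row (6,0) (0,6) (4,5) (4,5)
{z/Out/e/C} → row (6,0) (5,5) (3,6) (3,6)
{z/Out/e/L} → row (6,0) (5,5) (4,5) (4,5)
{z/In/a/C} → row (0,0) (0,6) (3,6) (3,6)
{z/In/a/L} → row (0,0) (0,6) (4,5) (4,5)
{z/In/e/C} → row (0,0) (5,5) (3,6) (3,6)
{z/In/e/L} → row (0,0) (5,5) (4,5) (4,5)
{z/Stay/a/C} → row (6,1) (0,6) (3,6) (3,6)
{z/Stay/a/L} → row (6,1) (0,6) (4,5) (4,5)
{z/Stay/e/C} → row (6,1) (5,5) (3,6) (3,6)
{z/Stay/e/L} → row (6,1) (5,5) (4,5) (4,5)
{w/Out/a/C, w/Out/a/L} → row (6,0) (0,6) (5,4) (5,4)
{w/Out/e/C, w/Out/e/L} → row (6,0) (5,5) (5,4) (5,4)
{w/In/a/C, w/In/a/L} → row (0,0) (0,6) (5,4) (5,4)
{w/In/e/C, w/In/e/L} → row (0,0) (5,5) (5,4) (5,4)
{w/Stay/a/C, w/Stay/a/L} → row (6,1) (0,6) (5,4) (5,4)
{w/Stay/e/C, w/Stay/e/L} → row (6,1) (5,5) (5,4) (5,4)
That's 18 distinct rows out of 24 strategies.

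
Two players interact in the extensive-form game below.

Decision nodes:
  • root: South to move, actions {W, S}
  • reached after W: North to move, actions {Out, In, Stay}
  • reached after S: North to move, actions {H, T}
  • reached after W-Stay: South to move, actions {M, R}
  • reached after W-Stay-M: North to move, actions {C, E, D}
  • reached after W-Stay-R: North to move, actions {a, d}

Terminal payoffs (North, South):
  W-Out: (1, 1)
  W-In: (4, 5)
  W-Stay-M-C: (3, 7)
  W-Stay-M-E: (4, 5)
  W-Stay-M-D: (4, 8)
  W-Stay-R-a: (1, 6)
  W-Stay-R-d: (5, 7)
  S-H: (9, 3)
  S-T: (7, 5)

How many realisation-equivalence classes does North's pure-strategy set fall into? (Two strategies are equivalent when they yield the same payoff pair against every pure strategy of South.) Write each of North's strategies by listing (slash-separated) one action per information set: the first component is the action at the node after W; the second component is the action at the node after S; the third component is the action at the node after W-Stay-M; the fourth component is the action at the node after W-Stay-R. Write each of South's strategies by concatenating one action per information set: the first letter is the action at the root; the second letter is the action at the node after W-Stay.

North has 36 pure strategies: Out/H/C/a, Out/H/C/d, Out/H/E/a, Out/H/E/d, Out/H/D/a, Out/H/D/d, Out/T/C/a, Out/T/C/d, Out/T/E/a, Out/T/E/d, Out/T/D/a, Out/T/D/d, In/H/C/a, In/H/C/d, In/H/E/a, In/H/E/d, In/H/D/a, In/H/D/d, In/T/C/a, In/T/C/d, In/T/E/a, In/T/E/d, In/T/D/a, In/T/D/d, Stay/H/C/a, Stay/H/C/d, Stay/H/E/a, Stay/H/E/d, Stay/H/D/a, Stay/H/D/d, Stay/T/C/a, Stay/T/C/d, Stay/T/E/a, Stay/T/E/d, Stay/T/D/a, Stay/T/D/d. Columns: WM, WR, SM, SR.
{Out/H/C/a, Out/H/C/d, Out/H/E/a, Out/H/E/d, Out/H/D/a, Out/H/D/d} → row (1,1) (1,1) (9,3) (9,3)
{Out/T/C/a, Out/T/C/d, Out/T/E/a, Out/T/E/d, Out/T/D/a, Out/T/D/d} → row (1,1) (1,1) (7,5) (7,5)
{In/H/C/a, In/H/C/d, In/H/E/a, In/H/E/d, In/H/D/a, In/H/D/d} → row (4,5) (4,5) (9,3) (9,3)
{In/T/C/a, In/T/C/d, In/T/E/a, In/T/E/d, In/T/D/a, In/T/D/d} → row (4,5) (4,5) (7,5) (7,5)
{Stay/H/C/a} → row (3,7) (1,6) (9,3) (9,3)
{Stay/H/C/d} → row (3,7) (5,7) (9,3) (9,3)
{Stay/H/E/a} → row (4,5) (1,6) (9,3) (9,3)
{Stay/H/E/d} → row (4,5) (5,7) (9,3) (9,3)
{Stay/H/D/a} → row (4,8) (1,6) (9,3) (9,3)
{Stay/H/D/d} → row (4,8) (5,7) (9,3) (9,3)
{Stay/T/C/a} → row (3,7) (1,6) (7,5) (7,5)
{Stay/T/C/d} → row (3,7) (5,7) (7,5) (7,5)
{Stay/T/E/a} → row (4,5) (1,6) (7,5) (7,5)
{Stay/T/E/d} → row (4,5) (5,7) (7,5) (7,5)
{Stay/T/D/a} → row (4,8) (1,6) (7,5) (7,5)
{Stay/T/D/d} → row (4,8) (5,7) (7,5) (7,5)
That's 16 distinct rows out of 36 strategies.

16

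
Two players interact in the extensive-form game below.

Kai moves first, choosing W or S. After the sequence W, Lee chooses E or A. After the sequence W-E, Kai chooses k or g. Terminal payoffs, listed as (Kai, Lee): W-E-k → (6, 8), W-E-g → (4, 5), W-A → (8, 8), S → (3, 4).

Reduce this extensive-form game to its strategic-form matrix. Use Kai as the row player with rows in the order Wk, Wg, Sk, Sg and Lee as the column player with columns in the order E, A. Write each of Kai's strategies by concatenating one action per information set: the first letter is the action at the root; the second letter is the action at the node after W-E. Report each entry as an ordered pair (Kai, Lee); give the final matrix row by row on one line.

            E        A
  Wk    (6,8)    (8,8)
  Wg    (4,5)    (8,8)
  Sk    (3,4)    (3,4)
  Sg    (3,4)    (3,4)

Wk: (6,8) (8,8) | Wg: (4,5) (8,8) | Sk: (3,4) (3,4) | Sg: (3,4) (3,4)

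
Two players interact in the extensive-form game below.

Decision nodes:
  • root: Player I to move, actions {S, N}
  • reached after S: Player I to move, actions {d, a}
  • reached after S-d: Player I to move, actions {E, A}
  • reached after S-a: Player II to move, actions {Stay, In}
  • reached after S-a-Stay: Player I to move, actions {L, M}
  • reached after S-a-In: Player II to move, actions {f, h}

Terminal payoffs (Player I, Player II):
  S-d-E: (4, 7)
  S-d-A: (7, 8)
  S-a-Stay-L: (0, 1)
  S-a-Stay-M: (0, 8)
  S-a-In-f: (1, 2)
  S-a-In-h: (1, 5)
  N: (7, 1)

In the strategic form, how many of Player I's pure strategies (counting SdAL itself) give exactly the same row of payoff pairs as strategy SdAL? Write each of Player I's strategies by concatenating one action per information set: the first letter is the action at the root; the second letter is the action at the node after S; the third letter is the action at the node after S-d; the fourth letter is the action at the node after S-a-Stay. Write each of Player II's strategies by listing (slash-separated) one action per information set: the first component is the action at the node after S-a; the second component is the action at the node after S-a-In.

2

Row for SdAL (columns Stay/f, Stay/h, In/f, In/h): (7,8) (7,8) (7,8) (7,8).
Under SdAL, Player I's choice at the node after S-a-Stay can never be reached regardless of what Player II does, so varying those choices leaves every outcome unchanged.
Holding the reachable choices fixed and varying the unreachable one freely already gives 2 equivalent strategies.
No other strategy reproduces this row, so those 2 are the full class: SdAL, SdAM.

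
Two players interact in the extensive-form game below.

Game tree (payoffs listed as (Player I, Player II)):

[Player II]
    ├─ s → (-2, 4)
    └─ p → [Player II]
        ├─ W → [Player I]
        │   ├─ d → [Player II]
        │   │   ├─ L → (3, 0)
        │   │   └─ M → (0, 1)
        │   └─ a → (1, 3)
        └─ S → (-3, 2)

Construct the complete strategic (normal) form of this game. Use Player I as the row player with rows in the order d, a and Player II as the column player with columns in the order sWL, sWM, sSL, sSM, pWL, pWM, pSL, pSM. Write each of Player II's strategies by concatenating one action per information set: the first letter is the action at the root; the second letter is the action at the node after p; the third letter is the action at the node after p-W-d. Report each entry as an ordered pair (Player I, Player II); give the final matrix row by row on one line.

Row d: sWL→(-2,4), sWM→(-2,4), sSL→(-2,4), sSM→(-2,4), pWL→(3,0), pWM→(0,1), pSL→(-3,2), pSM→(-3,2)
Row a: sWL→(-2,4), sWM→(-2,4), sSL→(-2,4), sSM→(-2,4), pWL→(1,3), pWM→(1,3), pSL→(-3,2), pSM→(-3,2)

d: (-2,4) (-2,4) (-2,4) (-2,4) (3,0) (0,1) (-3,2) (-3,2) | a: (-2,4) (-2,4) (-2,4) (-2,4) (1,3) (1,3) (-3,2) (-3,2)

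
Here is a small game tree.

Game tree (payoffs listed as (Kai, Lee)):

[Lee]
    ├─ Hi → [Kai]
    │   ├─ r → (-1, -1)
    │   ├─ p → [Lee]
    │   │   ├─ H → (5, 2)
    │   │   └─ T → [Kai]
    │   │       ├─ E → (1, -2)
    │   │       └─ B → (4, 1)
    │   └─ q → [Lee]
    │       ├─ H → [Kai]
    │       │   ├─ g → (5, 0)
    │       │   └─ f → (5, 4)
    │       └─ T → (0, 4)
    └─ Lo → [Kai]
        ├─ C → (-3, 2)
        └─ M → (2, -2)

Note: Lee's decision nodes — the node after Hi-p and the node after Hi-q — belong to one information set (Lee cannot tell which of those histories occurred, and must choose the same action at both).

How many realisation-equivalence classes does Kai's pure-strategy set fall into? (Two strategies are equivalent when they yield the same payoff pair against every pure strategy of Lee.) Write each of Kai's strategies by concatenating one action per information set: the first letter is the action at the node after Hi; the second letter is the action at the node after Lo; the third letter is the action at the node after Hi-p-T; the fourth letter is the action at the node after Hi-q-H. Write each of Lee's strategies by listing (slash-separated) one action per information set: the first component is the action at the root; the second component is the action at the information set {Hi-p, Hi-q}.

Kai has 24 pure strategies: rCEg, rCEf, rCBg, rCBf, rMEg, rMEf, rMBg, rMBf, pCEg, pCEf, pCBg, pCBf, pMEg, pMEf, pMBg, pMBf, qCEg, qCEf, qCBg, qCBf, qMEg, qMEf, qMBg, qMBf. Columns: Hi/H, Hi/T, Lo/H, Lo/T.
{rCEg, rCEf, rCBg, rCBf} → row (-1,-1) (-1,-1) (-3,2) (-3,2)
{rMEg, rMEf, rMBg, rMBf} → row (-1,-1) (-1,-1) (2,-2) (2,-2)
{pCEg, pCEf} → row (5,2) (1,-2) (-3,2) (-3,2)
{pCBg, pCBf} → row (5,2) (4,1) (-3,2) (-3,2)
{pMEg, pMEf} → row (5,2) (1,-2) (2,-2) (2,-2)
{pMBg, pMBf} → row (5,2) (4,1) (2,-2) (2,-2)
{qCEg, qCBg} → row (5,0) (0,4) (-3,2) (-3,2)
{qCEf, qCBf} → row (5,4) (0,4) (-3,2) (-3,2)
{qMEg, qMBg} → row (5,0) (0,4) (2,-2) (2,-2)
{qMEf, qMBf} → row (5,4) (0,4) (2,-2) (2,-2)
That's 10 distinct rows out of 24 strategies.

10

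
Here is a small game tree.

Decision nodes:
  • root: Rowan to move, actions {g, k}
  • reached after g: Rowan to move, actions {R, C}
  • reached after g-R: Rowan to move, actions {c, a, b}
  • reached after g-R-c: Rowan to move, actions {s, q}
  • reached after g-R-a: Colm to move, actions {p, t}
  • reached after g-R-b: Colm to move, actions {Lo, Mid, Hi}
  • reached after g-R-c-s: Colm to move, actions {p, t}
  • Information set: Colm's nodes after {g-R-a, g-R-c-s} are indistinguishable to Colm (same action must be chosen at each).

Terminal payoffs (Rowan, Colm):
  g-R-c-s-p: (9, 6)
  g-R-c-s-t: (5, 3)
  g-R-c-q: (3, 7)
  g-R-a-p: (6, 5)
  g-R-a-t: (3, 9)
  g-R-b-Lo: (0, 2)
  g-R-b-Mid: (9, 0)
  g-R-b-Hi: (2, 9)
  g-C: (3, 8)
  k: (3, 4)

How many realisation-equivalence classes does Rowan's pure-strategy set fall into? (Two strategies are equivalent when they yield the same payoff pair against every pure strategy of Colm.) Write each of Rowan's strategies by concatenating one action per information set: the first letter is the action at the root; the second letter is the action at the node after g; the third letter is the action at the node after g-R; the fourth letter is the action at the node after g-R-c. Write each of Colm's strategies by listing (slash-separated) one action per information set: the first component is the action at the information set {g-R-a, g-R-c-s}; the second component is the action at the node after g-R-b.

6

Rowan has 24 pure strategies: gRcs, gRcq, gRas, gRaq, gRbs, gRbq, gCcs, gCcq, gCas, gCaq, gCbs, gCbq, kRcs, kRcq, kRas, kRaq, kRbs, kRbq, kCcs, kCcq, kCas, kCaq, kCbs, kCbq. Columns: p/Lo, p/Mid, p/Hi, t/Lo, t/Mid, t/Hi.
{gRcs} → row (9,6) (9,6) (9,6) (5,3) (5,3) (5,3)
{gRcq} → row (3,7) (3,7) (3,7) (3,7) (3,7) (3,7)
{gRas, gRaq} → row (6,5) (6,5) (6,5) (3,9) (3,9) (3,9)
{gRbs, gRbq} → row (0,2) (9,0) (2,9) (0,2) (9,0) (2,9)
{gCcs, gCcq, gCas, gCaq, gCbs, gCbq} → row (3,8) (3,8) (3,8) (3,8) (3,8) (3,8)
{kRcs, kRcq, kRas, kRaq, kRbs, kRbq, kCcs, kCcq, kCas, kCaq, kCbs, kCbq} → row (3,4) (3,4) (3,4) (3,4) (3,4) (3,4)
That's 6 distinct rows out of 24 strategies.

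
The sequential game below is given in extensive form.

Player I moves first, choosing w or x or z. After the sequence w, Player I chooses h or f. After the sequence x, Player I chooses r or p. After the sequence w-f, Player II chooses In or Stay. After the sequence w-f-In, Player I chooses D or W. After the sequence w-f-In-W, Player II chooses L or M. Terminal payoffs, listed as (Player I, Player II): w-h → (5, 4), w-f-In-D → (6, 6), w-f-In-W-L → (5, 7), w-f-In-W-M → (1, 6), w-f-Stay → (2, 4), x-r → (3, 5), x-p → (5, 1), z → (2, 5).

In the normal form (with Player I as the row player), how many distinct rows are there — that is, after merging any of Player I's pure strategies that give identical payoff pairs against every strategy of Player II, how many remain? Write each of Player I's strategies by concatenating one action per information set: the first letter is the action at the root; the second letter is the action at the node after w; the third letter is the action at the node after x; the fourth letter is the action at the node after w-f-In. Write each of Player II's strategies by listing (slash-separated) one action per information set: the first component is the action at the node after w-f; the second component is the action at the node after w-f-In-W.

6

Player I has 24 pure strategies: whrD, whrW, whpD, whpW, wfrD, wfrW, wfpD, wfpW, xhrD, xhrW, xhpD, xhpW, xfrD, xfrW, xfpD, xfpW, zhrD, zhrW, zhpD, zhpW, zfrD, zfrW, zfpD, zfpW. Columns: In/L, In/M, Stay/L, Stay/M.
{whrD, whrW, whpD, whpW} → row (5,4) (5,4) (5,4) (5,4)
{wfrD, wfpD} → row (6,6) (6,6) (2,4) (2,4)
{wfrW, wfpW} → row (5,7) (1,6) (2,4) (2,4)
{xhrD, xhrW, xfrD, xfrW} → row (3,5) (3,5) (3,5) (3,5)
{xhpD, xhpW, xfpD, xfpW} → row (5,1) (5,1) (5,1) (5,1)
{zhrD, zhrW, zhpD, zhpW, zfrD, zfrW, zfpD, zfpW} → row (2,5) (2,5) (2,5) (2,5)
That's 6 distinct rows out of 24 strategies.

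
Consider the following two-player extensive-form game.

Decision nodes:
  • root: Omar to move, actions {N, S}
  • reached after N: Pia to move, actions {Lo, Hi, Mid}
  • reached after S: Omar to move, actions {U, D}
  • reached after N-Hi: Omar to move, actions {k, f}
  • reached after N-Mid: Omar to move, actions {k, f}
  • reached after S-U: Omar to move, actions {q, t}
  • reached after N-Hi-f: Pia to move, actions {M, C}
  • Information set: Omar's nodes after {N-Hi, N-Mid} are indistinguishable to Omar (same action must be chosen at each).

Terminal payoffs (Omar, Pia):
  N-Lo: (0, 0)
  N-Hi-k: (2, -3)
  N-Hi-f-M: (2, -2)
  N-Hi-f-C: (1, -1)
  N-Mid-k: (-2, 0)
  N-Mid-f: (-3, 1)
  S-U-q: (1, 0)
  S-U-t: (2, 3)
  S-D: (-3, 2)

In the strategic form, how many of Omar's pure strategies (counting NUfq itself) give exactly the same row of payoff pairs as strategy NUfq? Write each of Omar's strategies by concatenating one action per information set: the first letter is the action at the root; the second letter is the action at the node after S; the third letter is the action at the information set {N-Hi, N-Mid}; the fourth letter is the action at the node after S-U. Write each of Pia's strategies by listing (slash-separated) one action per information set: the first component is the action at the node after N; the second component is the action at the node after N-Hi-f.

4

Row for NUfq (columns Lo/M, Lo/C, Hi/M, Hi/C, Mid/M, Mid/C): (0,0) (0,0) (2,-2) (1,-1) (-3,1) (-3,1).
Under NUfq, Omar's choice at the node after S and at the node after S-U can never be reached regardless of what Pia does, so varying those choices leaves every outcome unchanged.
Holding the reachable choices fixed and varying the unreachable ones freely already gives 2 × 2 = 4 equivalent strategies.
No other strategy reproduces this row, so those 4 are the full class: NUfq, NUft, NDfq, NDft.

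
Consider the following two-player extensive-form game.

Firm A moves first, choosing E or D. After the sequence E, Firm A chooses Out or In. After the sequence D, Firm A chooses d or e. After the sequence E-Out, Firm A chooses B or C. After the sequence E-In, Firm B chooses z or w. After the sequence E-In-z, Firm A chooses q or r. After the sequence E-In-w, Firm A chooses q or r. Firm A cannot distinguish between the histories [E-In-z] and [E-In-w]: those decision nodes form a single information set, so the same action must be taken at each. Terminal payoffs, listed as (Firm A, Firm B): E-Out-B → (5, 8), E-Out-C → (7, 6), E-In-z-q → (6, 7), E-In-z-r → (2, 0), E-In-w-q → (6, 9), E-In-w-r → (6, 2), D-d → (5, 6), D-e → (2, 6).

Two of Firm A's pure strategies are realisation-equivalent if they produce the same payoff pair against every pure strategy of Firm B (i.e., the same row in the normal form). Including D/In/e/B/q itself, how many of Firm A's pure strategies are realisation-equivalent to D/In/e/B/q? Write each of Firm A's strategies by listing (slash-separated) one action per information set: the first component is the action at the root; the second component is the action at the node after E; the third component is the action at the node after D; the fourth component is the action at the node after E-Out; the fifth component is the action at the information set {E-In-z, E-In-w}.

Row for D/In/e/B/q (columns z, w): (2,6) (2,6).
Under D/In/e/B/q, Firm A's choice at the node after E and at the node after E-Out and at the information set {E-In-z, E-In-w} can never be reached regardless of what Firm B does, so varying those choices leaves every outcome unchanged.
Holding the reachable choices fixed and varying the unreachable ones freely already gives 2 × 2 × 2 = 8 equivalent strategies.
No other strategy reproduces this row, so those 8 are the full class: D/Out/e/B/q, D/Out/e/B/r, D/Out/e/C/q, D/Out/e/C/r, D/In/e/B/q, D/In/e/B/r, D/In/e/C/q, D/In/e/C/r.

8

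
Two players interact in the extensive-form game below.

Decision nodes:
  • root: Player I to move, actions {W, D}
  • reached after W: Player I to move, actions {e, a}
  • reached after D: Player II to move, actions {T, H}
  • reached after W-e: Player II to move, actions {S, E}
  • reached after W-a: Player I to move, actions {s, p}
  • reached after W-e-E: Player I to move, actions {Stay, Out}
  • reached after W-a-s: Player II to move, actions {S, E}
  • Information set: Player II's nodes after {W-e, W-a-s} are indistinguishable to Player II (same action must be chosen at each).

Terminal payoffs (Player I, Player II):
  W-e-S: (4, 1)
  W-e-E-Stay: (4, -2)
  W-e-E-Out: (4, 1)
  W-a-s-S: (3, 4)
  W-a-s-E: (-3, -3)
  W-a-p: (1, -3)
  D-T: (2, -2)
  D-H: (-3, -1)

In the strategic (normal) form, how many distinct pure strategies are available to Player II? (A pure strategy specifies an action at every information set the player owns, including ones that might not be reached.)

Player II owns the node after D with actions {T, H} — two choices.
Player II owns the information set {W-e, W-a-s} with actions {S, E} — two choices.
A pure strategy fixes one action at each information set independently, so the count is the product 2 × 2 = 4.
(For reference, Player I has 16 pure strategies, giving a 4×16 normal-form matrix.)

4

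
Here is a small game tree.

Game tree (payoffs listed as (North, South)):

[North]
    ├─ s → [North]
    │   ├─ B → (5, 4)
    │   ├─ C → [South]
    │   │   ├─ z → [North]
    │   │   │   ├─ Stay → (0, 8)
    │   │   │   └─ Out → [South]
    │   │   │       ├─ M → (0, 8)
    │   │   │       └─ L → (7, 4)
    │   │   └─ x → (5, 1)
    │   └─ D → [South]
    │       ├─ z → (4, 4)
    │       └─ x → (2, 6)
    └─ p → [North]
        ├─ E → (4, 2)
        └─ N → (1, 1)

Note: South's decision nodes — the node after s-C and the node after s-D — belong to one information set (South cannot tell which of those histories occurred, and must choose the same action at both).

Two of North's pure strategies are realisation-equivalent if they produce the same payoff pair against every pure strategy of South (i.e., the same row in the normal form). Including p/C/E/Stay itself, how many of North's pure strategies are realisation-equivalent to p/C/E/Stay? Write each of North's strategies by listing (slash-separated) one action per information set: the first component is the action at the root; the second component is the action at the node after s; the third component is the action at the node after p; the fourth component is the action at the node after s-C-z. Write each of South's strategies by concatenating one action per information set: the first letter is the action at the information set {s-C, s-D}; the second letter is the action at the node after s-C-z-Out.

6

Row for p/C/E/Stay (columns zM, zL, xM, xL): (4,2) (4,2) (4,2) (4,2).
Under p/C/E/Stay, North's choice at the node after s and at the node after s-C-z can never be reached regardless of what South does, so varying those choices leaves every outcome unchanged.
Holding the reachable choices fixed and varying the unreachable ones freely already gives 3 × 2 = 6 equivalent strategies.
No other strategy reproduces this row, so those 6 are the full class: p/B/E/Stay, p/B/E/Out, p/C/E/Stay, p/C/E/Out, p/D/E/Stay, p/D/E/Out.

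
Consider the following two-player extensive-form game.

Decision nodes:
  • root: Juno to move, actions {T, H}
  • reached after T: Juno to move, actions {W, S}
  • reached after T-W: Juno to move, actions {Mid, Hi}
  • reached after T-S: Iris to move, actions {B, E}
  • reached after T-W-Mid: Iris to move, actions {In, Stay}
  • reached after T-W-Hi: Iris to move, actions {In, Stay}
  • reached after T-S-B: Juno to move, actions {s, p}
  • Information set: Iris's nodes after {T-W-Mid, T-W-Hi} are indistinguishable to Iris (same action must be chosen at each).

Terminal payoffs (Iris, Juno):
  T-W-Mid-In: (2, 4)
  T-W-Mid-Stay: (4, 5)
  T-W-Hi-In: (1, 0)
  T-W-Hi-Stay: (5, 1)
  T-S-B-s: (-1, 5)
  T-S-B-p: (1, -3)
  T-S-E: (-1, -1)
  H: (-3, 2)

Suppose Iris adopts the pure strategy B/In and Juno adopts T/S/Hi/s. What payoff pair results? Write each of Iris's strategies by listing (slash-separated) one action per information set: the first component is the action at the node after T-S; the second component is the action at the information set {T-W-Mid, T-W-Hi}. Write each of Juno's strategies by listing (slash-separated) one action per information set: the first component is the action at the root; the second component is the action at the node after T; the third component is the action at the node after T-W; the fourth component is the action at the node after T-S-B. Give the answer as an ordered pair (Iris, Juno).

(-1, 5)

Trace the play path from the root:
  Juno plays T
  Juno plays S at [T]
  Iris plays B at [T-S]
  Juno plays s at [T-S-B]
→ terminal payoff (-1, 5).
(Iris's choice at the information set {T-W-Mid, T-W-Hi} is never reached on this path, so it doesn't affect the outcome.)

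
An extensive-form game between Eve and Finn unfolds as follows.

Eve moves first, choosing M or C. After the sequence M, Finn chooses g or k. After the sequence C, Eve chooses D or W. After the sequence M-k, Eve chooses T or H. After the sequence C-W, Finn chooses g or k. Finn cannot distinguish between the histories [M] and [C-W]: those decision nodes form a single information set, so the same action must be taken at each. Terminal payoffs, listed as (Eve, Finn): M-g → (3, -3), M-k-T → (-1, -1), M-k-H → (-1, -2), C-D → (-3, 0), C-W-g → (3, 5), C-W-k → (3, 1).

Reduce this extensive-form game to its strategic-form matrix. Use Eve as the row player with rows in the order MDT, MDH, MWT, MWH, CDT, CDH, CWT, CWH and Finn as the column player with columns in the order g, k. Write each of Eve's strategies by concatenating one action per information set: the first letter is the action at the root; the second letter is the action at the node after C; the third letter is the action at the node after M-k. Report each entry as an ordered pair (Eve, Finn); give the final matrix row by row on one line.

MDT: (3,-3) (-1,-1) | MDH: (3,-3) (-1,-2) | MWT: (3,-3) (-1,-1) | MWH: (3,-3) (-1,-2) | CDT: (-3,0) (-3,0) | CDH: (-3,0) (-3,0) | CWT: (3,5) (3,1) | CWH: (3,5) (3,1)

            g        k
 MDT   (3,-3)  (-1,-1)
 MDH   (3,-3)  (-1,-2)
 MWT   (3,-3)  (-1,-1)
 MWH   (3,-3)  (-1,-2)
 CDT   (-3,0)   (-3,0)
 CDH   (-3,0)   (-3,0)
 CWT    (3,5)    (3,1)
 CWH    (3,5)    (3,1)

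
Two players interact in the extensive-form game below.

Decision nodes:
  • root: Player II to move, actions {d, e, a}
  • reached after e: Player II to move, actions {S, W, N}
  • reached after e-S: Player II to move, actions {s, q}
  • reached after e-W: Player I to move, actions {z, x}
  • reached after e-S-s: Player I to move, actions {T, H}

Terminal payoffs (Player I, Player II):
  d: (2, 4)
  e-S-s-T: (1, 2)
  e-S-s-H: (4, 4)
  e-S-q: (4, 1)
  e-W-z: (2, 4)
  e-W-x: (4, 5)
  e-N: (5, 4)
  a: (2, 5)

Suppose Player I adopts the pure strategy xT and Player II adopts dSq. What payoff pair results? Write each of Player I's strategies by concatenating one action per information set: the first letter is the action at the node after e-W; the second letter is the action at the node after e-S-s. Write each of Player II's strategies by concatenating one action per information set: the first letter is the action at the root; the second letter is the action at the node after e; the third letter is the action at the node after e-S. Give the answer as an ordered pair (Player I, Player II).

Trace the play path from the root:
  Player II plays d
→ terminal payoff (2, 4).
(Player I's choice at the node after e-W is never reached on this path, so it doesn't affect the outcome.)

(2, 4)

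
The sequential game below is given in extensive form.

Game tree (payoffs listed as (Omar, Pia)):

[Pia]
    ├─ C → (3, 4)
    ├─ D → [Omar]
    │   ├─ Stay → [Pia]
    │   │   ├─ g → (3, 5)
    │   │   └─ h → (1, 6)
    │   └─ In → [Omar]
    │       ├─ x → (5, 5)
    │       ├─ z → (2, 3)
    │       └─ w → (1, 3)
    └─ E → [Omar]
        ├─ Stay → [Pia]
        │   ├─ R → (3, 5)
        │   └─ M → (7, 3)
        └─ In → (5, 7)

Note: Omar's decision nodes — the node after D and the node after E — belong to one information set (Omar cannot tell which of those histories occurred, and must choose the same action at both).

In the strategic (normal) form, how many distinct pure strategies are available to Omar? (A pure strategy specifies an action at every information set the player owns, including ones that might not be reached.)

6

Omar owns the information set {D, E} with actions {Stay, In} — two choices.
Omar owns the node after D-In with actions {x, z, w} — three choices.
A pure strategy fixes one action at each information set independently, so the count is the product 2 × 3 = 6.
(For reference, Pia has 12 pure strategies, giving a 6×12 normal-form matrix.)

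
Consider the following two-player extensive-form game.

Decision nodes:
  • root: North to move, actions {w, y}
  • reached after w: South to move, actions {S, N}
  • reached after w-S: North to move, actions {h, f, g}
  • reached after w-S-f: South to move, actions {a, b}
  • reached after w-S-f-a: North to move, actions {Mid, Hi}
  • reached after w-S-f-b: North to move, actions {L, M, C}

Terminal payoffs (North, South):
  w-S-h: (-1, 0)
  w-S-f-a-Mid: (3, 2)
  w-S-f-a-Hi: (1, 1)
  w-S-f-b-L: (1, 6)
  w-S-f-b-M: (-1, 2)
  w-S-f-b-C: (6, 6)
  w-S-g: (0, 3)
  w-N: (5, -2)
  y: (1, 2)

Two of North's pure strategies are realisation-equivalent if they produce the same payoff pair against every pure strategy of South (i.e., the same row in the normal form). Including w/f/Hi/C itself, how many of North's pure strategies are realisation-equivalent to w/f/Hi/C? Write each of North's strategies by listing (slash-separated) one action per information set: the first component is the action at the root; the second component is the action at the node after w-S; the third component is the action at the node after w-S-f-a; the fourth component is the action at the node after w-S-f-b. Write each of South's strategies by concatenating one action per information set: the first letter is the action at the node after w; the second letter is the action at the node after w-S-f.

Row for w/f/Hi/C (columns Sa, Sb, Na, Nb): (1,1) (6,6) (5,-2) (5,-2).
Every one of North's information sets is on the play path for some reply by South when North follows w/f/Hi/C.
Changing the action at any of them therefore changes at least one column, so only w/f/Hi/C itself gives this row.

1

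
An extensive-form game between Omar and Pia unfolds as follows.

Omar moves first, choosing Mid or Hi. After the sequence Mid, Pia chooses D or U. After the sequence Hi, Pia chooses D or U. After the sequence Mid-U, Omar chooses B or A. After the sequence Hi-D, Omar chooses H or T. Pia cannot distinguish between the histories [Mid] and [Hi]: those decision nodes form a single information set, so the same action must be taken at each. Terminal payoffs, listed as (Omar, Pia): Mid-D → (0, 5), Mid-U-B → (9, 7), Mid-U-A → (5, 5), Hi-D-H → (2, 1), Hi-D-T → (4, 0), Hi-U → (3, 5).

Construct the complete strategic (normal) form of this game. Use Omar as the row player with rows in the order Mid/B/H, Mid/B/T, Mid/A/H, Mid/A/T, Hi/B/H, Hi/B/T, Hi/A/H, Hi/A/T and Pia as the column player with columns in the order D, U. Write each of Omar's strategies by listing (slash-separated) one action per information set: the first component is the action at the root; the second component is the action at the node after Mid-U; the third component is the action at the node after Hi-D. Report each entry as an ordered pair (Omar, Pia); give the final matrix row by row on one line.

               D        U
Mid/B/H    (0,5)    (9,7)
Mid/B/T    (0,5)    (9,7)
Mid/A/H    (0,5)    (5,5)
Mid/A/T    (0,5)    (5,5)
 Hi/B/H    (2,1)    (3,5)
 Hi/B/T    (4,0)    (3,5)
 Hi/A/H    (2,1)    (3,5)
 Hi/A/T    (4,0)    (3,5)

Mid/B/H: (0,5) (9,7) | Mid/B/T: (0,5) (9,7) | Mid/A/H: (0,5) (5,5) | Mid/A/T: (0,5) (5,5) | Hi/B/H: (2,1) (3,5) | Hi/B/T: (4,0) (3,5) | Hi/A/H: (2,1) (3,5) | Hi/A/T: (4,0) (3,5)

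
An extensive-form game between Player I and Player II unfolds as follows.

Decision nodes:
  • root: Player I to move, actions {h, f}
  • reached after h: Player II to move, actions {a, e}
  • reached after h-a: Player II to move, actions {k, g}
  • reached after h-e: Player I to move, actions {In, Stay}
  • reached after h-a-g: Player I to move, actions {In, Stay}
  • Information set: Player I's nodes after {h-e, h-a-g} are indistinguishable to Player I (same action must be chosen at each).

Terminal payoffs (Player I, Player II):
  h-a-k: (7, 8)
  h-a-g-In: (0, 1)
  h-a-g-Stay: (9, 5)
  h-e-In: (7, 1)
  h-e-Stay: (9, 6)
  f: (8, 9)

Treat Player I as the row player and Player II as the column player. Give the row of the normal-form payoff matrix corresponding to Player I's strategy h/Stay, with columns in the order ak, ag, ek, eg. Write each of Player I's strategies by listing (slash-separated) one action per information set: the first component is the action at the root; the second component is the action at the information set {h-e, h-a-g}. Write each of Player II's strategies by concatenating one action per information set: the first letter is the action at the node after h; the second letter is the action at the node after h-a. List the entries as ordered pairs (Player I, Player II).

vs ak: Player I plays h → Player II plays a at [h] → Player II plays k at [h-a] → (7, 8)
vs ag: Player I plays h → Player II plays a at [h] → Player II plays g at [h-a] → Player I plays Stay at [h-a-g] → (9, 5)
vs ek: Player I plays h → Player II plays e at [h] → Player I plays Stay at [h-e] → (9, 6)
vs eg: Player I plays h → Player II plays e at [h] → Player I plays Stay at [h-e] → (9, 6)

(7,8) (9,5) (9,6) (9,6)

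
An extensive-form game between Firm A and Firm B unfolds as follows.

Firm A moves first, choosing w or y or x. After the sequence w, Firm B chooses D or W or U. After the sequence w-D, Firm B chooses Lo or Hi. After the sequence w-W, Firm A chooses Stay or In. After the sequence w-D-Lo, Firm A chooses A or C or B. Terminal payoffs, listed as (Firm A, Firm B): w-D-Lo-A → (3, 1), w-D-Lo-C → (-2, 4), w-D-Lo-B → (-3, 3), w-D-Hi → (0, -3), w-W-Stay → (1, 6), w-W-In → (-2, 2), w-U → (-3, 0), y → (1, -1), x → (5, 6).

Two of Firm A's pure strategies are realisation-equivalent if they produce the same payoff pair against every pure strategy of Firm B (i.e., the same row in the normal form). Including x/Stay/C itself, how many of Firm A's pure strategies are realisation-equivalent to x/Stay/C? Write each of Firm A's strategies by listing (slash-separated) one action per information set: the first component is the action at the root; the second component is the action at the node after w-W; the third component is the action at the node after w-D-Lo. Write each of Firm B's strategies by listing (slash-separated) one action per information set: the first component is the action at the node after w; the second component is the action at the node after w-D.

6

Row for x/Stay/C (columns D/Lo, D/Hi, W/Lo, W/Hi, U/Lo, U/Hi): (5,6) (5,6) (5,6) (5,6) (5,6) (5,6).
Under x/Stay/C, Firm A's choice at the node after w-W and at the node after w-D-Lo can never be reached regardless of what Firm B does, so varying those choices leaves every outcome unchanged.
Holding the reachable choices fixed and varying the unreachable ones freely already gives 2 × 3 = 6 equivalent strategies.
No other strategy reproduces this row, so those 6 are the full class: x/Stay/A, x/Stay/C, x/Stay/B, x/In/A, x/In/C, x/In/B.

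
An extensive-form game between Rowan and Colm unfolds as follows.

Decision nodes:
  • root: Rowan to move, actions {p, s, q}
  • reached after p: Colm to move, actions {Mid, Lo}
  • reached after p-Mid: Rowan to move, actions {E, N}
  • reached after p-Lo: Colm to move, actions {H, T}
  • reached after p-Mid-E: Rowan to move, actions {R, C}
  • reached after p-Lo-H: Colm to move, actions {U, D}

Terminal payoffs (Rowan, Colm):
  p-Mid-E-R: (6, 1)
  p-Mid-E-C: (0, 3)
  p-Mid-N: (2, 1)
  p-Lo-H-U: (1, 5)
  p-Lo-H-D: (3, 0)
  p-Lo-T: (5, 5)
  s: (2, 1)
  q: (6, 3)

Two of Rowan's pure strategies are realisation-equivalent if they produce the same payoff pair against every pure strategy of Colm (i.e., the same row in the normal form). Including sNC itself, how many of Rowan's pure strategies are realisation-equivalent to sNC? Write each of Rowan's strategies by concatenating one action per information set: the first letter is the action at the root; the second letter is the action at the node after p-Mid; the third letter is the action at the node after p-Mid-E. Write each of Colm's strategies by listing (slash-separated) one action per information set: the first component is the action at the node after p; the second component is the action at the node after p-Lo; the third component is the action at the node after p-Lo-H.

Row for sNC (columns Mid/H/U, Mid/H/D, Mid/T/U, Mid/T/D, Lo/H/U, Lo/H/D, Lo/T/U, Lo/T/D): (2,1) (2,1) (2,1) (2,1) (2,1) (2,1) (2,1) (2,1).
Under sNC, Rowan's choice at the node after p-Mid and at the node after p-Mid-E can never be reached regardless of what Colm does, so varying those choices leaves every outcome unchanged.
Holding the reachable choices fixed and varying the unreachable ones freely already gives 2 × 2 = 4 equivalent strategies.
No other strategy reproduces this row, so those 4 are the full class: sER, sEC, sNR, sNC.

4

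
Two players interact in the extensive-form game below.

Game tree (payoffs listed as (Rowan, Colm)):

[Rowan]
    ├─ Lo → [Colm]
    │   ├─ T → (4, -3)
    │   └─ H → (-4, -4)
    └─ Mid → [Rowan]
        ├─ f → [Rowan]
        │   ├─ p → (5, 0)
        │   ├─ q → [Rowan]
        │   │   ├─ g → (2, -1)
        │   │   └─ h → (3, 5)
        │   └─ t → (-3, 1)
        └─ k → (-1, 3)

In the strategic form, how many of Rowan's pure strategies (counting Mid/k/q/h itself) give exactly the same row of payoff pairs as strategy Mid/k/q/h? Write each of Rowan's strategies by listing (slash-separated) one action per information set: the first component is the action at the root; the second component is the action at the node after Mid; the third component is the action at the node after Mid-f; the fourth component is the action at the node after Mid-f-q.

Row for Mid/k/q/h (columns T, H): (-1,3) (-1,3).
Under Mid/k/q/h, Rowan's choice at the node after Mid-f and at the node after Mid-f-q can never be reached regardless of what Colm does, so varying those choices leaves every outcome unchanged.
Holding the reachable choices fixed and varying the unreachable ones freely already gives 3 × 2 = 6 equivalent strategies.
No other strategy reproduces this row, so those 6 are the full class: Mid/k/p/g, Mid/k/p/h, Mid/k/q/g, Mid/k/q/h, Mid/k/t/g, Mid/k/t/h.

6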